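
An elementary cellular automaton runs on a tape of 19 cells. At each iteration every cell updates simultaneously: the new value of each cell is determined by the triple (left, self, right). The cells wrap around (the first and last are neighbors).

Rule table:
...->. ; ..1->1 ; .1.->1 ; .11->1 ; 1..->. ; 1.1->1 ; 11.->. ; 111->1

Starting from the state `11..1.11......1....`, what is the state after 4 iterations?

1111......11...11..

1..1111......11...1
..1111......11...11
.1111......11...11.
1111......11...11..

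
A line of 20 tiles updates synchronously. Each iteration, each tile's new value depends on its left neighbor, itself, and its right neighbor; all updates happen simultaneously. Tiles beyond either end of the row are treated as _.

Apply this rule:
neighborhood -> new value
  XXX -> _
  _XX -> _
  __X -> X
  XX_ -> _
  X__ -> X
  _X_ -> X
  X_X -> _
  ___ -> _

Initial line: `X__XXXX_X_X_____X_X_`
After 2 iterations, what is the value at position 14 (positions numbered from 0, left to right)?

X

iteration 1: XXX_____X_XX___XX_XX
iteration 2: ___X___XX___X_X_____
position 14 holds X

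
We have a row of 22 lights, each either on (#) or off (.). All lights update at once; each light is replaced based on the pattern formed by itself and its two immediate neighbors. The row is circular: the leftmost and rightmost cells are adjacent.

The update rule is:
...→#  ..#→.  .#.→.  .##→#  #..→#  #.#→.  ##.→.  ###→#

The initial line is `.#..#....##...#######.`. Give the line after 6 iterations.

....#...##.#..#...###.

iteration 1: ..#..###.#.##.######.#
iteration 2: #..#.##....#..#####...
iteration 3: .#...#.###..#.####.##.
iteration 4: ..##...##.#...###..#.#
iteration 5: #.#.##.#...##.##.#....
iteration 6: ....#...##.#..#...###.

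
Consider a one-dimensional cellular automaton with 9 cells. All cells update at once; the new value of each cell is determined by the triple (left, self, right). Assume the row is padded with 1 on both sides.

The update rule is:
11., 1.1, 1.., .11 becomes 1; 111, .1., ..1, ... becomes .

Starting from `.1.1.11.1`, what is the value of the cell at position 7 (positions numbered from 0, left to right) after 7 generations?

1

1.1.11111
11.11....
.11111...
11...11..
.11..111.
1111.1.11
...11.11.
position 7 holds 1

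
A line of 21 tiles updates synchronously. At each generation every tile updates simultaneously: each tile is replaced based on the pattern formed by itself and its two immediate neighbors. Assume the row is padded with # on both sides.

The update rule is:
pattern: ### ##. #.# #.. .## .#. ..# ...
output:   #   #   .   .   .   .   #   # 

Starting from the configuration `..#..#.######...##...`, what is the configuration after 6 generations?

...###.##.##...#.##..

.#..#...#####.##.#.##
...#..##.####..#....#
.##..#.#..###.#..###.
..#.#....#.##...#.##.
.#....###...#.##...#.
...###.##.##...#.##..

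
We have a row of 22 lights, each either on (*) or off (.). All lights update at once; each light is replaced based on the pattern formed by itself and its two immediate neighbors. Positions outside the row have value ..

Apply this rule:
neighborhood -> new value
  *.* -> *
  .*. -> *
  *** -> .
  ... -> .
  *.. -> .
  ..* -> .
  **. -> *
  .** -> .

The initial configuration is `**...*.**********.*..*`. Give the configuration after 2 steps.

.*....*...........*..*

.*...**.........***..*
.*....*...........*..*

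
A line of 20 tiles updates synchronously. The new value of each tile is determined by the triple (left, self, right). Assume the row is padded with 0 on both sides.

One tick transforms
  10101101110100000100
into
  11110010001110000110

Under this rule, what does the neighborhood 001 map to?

0

At position 16 the neighborhood is 001; the next row has 0 there.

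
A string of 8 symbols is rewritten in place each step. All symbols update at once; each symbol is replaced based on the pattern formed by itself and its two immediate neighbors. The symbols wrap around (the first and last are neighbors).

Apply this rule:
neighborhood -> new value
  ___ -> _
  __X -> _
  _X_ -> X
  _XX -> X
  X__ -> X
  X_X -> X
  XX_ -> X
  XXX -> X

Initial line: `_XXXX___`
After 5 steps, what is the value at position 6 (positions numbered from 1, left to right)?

X

step 1: _XXXXX__
step 2: _XXXXXX_
step 3: _XXXXXXX
step 4: XXXXXXXX
step 5: XXXXXXXX
position 6 holds X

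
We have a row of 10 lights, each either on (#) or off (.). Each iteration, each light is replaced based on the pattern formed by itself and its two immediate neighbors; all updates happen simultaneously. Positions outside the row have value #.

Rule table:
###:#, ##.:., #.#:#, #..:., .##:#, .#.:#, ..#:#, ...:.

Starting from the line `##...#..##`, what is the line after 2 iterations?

...##.####

iteration 1: #...##.###
iteration 2: ...##.####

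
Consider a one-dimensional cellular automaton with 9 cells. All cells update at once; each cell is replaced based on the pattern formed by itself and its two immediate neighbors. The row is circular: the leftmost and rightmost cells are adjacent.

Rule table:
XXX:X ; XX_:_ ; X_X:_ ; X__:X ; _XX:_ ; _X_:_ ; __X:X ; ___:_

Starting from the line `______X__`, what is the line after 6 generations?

_XX_X___X

_____X_X_
____X___X
X__X_X_X_
_XX______
X__X_____
_XX_X___X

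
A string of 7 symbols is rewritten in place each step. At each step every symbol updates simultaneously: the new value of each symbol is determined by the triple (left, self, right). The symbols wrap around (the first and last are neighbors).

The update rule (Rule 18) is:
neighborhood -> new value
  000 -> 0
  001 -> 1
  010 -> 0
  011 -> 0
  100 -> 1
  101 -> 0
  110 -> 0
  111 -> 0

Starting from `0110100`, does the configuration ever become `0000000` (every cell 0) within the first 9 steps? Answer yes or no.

yes

1000010
0100100
1011010
0000000
all cells are 0 at step 4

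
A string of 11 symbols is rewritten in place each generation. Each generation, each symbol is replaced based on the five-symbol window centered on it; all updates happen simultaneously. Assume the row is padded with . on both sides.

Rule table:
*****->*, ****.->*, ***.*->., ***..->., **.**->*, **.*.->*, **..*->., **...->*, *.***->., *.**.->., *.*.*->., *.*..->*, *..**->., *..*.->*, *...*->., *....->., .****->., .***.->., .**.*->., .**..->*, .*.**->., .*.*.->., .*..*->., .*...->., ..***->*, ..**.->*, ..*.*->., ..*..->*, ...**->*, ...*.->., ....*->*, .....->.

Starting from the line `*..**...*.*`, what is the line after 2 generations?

*..*..*.*.*

*..***....*
*..*..*.*.*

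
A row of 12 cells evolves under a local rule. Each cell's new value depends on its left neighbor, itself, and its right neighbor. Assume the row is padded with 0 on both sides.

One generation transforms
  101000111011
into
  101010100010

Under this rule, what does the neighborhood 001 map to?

At position 5 the neighborhood is 001; the next row has 0 there.

0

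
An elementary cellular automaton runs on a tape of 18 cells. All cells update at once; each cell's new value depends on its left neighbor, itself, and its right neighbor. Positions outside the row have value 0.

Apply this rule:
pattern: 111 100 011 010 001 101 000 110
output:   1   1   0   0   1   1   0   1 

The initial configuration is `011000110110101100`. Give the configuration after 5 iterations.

101010110101101101

101101011011010110
010110101101101011
101011010110110101
010101101011011010
101010110101101101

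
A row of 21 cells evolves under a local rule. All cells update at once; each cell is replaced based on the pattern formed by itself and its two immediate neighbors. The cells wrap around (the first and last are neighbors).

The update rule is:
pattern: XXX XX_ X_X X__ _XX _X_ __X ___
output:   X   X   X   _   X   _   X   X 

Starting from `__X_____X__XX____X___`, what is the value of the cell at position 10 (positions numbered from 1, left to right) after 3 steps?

X

step 1: XX__XXXX__XXX_XXX__XX
step 2: XX_XXXXX_XXXXXXXX_XXX
step 3: XXXXXXXXXXXXXXXXXXXXX
position 10 holds X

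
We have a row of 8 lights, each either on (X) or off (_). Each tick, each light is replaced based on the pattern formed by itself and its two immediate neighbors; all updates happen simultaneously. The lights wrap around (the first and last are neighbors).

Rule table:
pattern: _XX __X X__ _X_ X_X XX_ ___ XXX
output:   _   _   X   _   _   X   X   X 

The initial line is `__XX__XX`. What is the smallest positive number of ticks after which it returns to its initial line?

4

tick 1: X__XX__X
tick 2: XX__XX__
tick 3: _XX__XX_
tick 4: __XX__XX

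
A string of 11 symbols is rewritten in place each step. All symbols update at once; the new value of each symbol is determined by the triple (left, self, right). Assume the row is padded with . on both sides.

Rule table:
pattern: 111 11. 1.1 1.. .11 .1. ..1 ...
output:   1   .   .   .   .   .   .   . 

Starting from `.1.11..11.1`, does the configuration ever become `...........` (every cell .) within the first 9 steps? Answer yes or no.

yes

step 1: ...........
all cells are . at step 1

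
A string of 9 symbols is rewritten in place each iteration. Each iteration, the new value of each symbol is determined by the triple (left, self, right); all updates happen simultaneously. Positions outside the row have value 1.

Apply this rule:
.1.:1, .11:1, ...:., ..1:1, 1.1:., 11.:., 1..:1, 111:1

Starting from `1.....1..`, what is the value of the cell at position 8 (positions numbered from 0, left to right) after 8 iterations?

.1...1111
.11.11111
.1..11111
.11111111
.11111111  (fixed point — unchanged through iteration 8)
position 8 holds 1

1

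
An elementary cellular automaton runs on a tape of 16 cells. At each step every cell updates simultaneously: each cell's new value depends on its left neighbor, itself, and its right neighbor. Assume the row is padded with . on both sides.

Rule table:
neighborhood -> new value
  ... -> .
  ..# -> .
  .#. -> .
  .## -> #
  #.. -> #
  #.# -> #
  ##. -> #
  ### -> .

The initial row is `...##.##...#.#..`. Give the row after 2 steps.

...#....##...#.#

step 1: ...######...#.#.
step 2: ...#....##...#.#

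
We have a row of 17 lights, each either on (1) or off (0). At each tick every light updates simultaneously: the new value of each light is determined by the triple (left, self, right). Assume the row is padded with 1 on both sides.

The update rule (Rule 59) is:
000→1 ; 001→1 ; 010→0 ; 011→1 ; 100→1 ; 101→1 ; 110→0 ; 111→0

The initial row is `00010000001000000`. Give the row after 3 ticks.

11110111111011111

tick 1: 11101111110111111
tick 2: 00011000001100000
tick 3: 11110111111011111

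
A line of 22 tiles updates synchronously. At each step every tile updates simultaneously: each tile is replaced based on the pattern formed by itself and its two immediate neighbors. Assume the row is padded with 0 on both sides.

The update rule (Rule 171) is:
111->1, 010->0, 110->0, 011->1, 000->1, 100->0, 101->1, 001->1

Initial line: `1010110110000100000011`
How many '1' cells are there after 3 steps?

0101101100111001111110
1011011001110011111100
0110110011100111111001
count of 1: 14

14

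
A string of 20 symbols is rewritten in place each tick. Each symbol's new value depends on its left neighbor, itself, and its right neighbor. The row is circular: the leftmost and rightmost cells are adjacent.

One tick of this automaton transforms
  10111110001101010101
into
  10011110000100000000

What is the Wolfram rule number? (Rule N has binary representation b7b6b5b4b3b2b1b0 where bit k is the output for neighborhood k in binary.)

192

position 3: 111 → 1  (bit 7 = 1)
position 0: 110 → 1  (bit 6 = 1)
position 1: 101 → 0  (bit 5 = 0)
position 7: 100 → 0  (bit 4 = 0)
position 2: 011 → 0  (bit 3 = 0)
position 13: 010 → 0  (bit 2 = 0)
position 9: 001 → 0  (bit 1 = 0)
position 8: 000 → 0  (bit 0 = 0)
bits b7..b0 = 11000000 = 192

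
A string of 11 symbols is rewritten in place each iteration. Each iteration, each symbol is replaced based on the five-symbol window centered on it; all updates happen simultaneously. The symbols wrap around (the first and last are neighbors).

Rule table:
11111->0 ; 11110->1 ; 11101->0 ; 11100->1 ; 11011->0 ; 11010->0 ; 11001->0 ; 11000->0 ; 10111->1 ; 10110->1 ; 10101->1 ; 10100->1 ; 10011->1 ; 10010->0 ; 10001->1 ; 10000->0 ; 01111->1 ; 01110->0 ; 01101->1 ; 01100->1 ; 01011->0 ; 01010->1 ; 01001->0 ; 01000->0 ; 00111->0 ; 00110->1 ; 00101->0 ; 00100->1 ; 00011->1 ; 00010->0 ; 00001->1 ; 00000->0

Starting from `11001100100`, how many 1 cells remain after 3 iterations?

5

11011100101
00010100001
01001100101
count of 1: 5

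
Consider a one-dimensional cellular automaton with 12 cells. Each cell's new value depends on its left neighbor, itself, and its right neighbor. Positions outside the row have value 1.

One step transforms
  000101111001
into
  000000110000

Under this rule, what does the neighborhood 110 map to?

0

At position 8 the neighborhood is 110; the next row has 0 there.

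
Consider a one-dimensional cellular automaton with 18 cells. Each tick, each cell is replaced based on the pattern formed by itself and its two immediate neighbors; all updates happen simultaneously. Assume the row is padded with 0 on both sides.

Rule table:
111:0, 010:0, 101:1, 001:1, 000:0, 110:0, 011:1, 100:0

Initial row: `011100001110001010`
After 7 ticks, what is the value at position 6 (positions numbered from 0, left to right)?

0

tick 1: 110000011000010100
tick 2: 100000110000101000
tick 3: 000001100001010000
tick 4: 000011000010100000
tick 5: 000110000101000000
tick 6: 001100001010000000
tick 7: 011000010100000000
position 6 holds 0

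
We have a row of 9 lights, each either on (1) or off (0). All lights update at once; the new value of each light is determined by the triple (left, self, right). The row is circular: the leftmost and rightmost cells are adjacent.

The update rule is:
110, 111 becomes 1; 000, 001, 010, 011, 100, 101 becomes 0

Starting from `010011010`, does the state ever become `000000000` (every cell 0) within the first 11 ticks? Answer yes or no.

000001000
000000000
all cells are 0 at tick 2

yes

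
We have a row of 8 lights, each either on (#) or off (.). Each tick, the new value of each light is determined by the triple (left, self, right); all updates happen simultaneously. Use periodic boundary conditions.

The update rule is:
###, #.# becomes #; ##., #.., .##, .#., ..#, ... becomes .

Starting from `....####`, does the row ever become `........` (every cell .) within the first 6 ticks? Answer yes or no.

yes

.....##.
........
all cells are . at tick 2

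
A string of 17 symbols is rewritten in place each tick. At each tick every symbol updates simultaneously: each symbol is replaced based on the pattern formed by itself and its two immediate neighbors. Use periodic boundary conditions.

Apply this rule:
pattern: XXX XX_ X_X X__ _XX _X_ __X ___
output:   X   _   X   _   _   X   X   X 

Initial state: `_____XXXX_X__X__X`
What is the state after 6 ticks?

_XXXX_XX_XX_XX_XX
X_XX_X__X__X__X__
XX__XX_XX_XX_XX_X
X__X__X__X__X__X_
X_XX_XX_XX_XX_XXX
_X__X__X__X__X_XX

_X__X__X__X__X_XX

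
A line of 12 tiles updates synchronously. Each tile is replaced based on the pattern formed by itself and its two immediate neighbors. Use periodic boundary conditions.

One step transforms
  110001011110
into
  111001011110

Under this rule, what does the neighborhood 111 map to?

1

At position 8 the neighborhood is 111; the next row has 1 there.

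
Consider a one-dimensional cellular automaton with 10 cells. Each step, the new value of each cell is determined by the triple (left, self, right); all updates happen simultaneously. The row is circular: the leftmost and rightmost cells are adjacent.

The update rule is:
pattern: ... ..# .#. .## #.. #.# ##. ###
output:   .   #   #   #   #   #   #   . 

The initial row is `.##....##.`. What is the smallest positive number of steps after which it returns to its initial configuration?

6

step 1: ####..####
step 2: ...####...
step 3: ..##..##..
step 4: .########.
step 5: ##......##
step 6: .##....##.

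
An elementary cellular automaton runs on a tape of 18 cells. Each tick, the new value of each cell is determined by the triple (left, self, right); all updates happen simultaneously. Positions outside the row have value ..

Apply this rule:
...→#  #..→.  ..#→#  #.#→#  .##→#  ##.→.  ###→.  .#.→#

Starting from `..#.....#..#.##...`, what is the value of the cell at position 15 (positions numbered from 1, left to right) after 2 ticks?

.

###.#####.####..##
#..##....##....##.
position 15 holds .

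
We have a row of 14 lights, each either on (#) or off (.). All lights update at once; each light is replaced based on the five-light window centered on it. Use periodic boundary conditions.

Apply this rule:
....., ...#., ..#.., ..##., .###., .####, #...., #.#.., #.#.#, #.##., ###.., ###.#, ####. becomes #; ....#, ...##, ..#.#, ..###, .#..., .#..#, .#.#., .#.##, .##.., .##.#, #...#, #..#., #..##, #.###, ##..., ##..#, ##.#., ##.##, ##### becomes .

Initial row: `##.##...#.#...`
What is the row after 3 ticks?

...#..#...#..#

#..#...#..#...
#..#..##..#..#
...#..#...#..#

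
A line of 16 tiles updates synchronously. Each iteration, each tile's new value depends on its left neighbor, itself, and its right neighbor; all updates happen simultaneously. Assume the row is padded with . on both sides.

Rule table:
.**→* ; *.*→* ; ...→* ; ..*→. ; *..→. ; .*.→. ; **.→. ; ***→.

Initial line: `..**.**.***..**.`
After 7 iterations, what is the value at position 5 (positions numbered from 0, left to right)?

.

*.*.**.**....*..
.*.**.**..**...*
..**.**...*..*..
*.*.**..*......*
.*.**.....****..
..**..***.*....*
*.*...*..*..**..
position 5 holds .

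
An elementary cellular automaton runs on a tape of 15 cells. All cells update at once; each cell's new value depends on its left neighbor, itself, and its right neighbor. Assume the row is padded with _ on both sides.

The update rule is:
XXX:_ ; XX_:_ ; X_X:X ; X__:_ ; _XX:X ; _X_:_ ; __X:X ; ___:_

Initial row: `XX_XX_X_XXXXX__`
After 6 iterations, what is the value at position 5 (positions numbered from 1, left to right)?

X_XX_X_XX______
_XX_X_XX_______
XX_X_XX________
X_X_XX_________
_X_XX__________
X_XX___________
position 5 holds _

_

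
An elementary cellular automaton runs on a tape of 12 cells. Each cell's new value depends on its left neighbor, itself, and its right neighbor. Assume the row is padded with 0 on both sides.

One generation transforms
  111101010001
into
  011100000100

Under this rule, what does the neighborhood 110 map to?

1

At position 3 the neighborhood is 110; the next row has 1 there.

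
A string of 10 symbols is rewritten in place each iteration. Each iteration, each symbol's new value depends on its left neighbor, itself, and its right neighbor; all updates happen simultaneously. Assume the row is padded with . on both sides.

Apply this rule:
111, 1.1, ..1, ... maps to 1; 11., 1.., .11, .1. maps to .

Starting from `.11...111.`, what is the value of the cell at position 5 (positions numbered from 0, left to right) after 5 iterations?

.

iteration 1: 1...11.1..
iteration 2: ..11..1..1
iteration 3: 11...1..1.
iteration 4: ...11..1..
iteration 5: 111...1..1
position 5 holds .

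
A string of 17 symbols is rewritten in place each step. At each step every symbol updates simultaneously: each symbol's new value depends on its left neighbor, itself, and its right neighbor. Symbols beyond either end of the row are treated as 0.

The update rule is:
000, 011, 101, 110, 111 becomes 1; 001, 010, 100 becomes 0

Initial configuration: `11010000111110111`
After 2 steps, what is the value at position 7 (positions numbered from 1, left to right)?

11100110111111111
11100111111111111
position 7 holds 1

1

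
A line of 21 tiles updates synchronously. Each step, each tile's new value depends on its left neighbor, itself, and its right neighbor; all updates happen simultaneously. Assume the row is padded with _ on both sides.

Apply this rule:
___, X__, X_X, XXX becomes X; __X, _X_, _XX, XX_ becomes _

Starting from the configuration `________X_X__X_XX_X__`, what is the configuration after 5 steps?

step 1: XXXXXXX__X_X__X__X_XX
step 2: _XXXXX_X__X_X__X__X__
step 3: __XXX_X_X__X_X__X__XX
step 4: X__X_X_X_X__X_X__X___
step 5: _X__X_X_X_X__X_X__XXX

_X__X_X_X_X__X_X__XXX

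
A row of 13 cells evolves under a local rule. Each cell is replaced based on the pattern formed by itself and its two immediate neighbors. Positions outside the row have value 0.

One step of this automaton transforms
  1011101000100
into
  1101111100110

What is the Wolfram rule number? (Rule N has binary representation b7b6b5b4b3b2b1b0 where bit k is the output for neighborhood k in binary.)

position 3: 111 → 1  (bit 7 = 1)
position 4: 110 → 1  (bit 6 = 1)
position 1: 101 → 1  (bit 5 = 1)
position 7: 100 → 1  (bit 4 = 1)
position 2: 011 → 0  (bit 3 = 0)
position 0: 010 → 1  (bit 2 = 1)
position 9: 001 → 0  (bit 1 = 0)
position 8: 000 → 0  (bit 0 = 0)
bits b7..b0 = 11110100 = 244

244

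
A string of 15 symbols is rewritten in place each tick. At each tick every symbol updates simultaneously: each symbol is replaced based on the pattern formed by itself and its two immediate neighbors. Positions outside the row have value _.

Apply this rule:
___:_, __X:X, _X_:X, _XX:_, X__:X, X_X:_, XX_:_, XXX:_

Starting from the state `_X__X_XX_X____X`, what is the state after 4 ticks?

___X_______XXXX

XXXXX____XX__XX
_____X__X__XX__
____XXXXXXX__X_
___X_______XXXX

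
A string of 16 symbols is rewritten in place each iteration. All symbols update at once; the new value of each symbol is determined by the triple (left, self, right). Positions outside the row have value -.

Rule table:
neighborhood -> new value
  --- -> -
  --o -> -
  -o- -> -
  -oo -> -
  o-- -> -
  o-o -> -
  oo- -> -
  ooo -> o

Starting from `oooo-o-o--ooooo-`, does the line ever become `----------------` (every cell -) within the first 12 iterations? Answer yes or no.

-oo--------ooo--
------------o---
----------------
all cells are - at iteration 3

yes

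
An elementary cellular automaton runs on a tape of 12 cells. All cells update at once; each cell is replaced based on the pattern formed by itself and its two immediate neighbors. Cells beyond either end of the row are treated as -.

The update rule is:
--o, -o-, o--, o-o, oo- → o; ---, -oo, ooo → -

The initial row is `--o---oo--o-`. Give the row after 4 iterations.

-ooo-o-ooooo
o--oooo----o
ooo---oo--oo
--oo-o-ooo-o

--oo-o-ooo-o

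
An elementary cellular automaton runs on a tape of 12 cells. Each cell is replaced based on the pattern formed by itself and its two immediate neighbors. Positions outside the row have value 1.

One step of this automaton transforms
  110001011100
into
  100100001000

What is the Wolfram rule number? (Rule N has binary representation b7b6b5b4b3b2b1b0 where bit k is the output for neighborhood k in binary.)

position 0: 111 → 1  (bit 7 = 1)
position 1: 110 → 0  (bit 6 = 0)
position 6: 101 → 0  (bit 5 = 0)
position 2: 100 → 0  (bit 4 = 0)
position 7: 011 → 0  (bit 3 = 0)
position 5: 010 → 0  (bit 2 = 0)
position 4: 001 → 0  (bit 1 = 0)
position 3: 000 → 1  (bit 0 = 1)
bits b7..b0 = 10000001 = 129

129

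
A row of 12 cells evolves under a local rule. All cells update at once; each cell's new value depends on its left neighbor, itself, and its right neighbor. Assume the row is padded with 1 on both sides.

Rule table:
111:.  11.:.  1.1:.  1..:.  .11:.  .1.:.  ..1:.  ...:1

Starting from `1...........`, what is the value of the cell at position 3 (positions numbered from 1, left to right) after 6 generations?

.

generation 1: ..111111111.
generation 2: ............
generation 3: .1111111111.
generation 4: ............  (repeats generation 2; period 2)
generation 6: ............
position 3 holds .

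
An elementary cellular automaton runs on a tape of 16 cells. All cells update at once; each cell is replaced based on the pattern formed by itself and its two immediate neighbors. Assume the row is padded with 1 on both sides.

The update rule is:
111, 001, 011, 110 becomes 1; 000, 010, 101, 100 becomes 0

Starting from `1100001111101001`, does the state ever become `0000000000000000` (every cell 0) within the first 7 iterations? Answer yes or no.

iteration 1: 1100011111100011
iteration 2: 1100111111100111
iteration 3: 1101111111101111
iteration 4: 1101111111101111  (fixed point — unchanged through iteration 7)
iteration 7 is 1101111111101111, still not uniform 0

no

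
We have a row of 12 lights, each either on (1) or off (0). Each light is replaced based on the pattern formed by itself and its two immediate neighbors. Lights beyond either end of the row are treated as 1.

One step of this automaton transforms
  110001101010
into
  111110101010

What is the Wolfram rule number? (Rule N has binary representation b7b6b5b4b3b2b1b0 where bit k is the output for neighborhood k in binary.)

position 0: 111 → 1  (bit 7 = 1)
position 1: 110 → 1  (bit 6 = 1)
position 7: 101 → 0  (bit 5 = 0)
position 2: 100 → 1  (bit 4 = 1)
position 5: 011 → 0  (bit 3 = 0)
position 8: 010 → 1  (bit 2 = 1)
position 4: 001 → 1  (bit 1 = 1)
position 3: 000 → 1  (bit 0 = 1)
bits b7..b0 = 11010111 = 215

215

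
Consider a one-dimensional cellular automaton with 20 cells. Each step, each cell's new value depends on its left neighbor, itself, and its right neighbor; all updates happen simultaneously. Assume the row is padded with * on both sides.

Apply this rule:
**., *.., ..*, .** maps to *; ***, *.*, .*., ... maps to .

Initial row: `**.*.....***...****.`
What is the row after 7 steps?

*...*.*.*.**..*...**

.*..*...**.**.**..*.
..**.*.***.**.****..
****...*.*.**.*..***
...**.*....**..***..
*.***..*..******.***
*.*.***.***....*.*..
*...*.*.*.**..*...**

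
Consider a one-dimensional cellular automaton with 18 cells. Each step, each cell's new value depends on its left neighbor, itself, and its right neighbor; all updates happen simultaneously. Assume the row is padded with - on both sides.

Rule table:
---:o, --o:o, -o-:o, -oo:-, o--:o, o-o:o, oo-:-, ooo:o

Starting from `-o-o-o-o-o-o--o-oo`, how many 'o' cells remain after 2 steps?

16

oooooooooooooooo--
-oooooooooooooo-oo
count of o: 16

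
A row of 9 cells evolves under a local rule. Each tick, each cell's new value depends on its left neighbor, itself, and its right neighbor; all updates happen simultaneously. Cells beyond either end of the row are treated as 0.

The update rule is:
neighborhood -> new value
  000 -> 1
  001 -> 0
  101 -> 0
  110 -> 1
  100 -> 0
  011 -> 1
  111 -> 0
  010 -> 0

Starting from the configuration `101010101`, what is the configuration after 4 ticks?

000000000
111111111
100000001
001111100

001111100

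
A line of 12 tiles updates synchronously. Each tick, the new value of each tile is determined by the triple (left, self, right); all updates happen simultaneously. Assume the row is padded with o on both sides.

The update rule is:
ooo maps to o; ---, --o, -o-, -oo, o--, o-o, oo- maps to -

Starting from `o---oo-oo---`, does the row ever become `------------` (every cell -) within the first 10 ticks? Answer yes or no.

yes

------------
all cells are - at tick 1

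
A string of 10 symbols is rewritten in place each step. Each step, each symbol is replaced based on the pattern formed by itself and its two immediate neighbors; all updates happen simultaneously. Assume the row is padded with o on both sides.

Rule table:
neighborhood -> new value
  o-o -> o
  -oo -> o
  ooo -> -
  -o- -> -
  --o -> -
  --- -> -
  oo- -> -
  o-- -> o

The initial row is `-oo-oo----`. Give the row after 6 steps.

-o-o-o-oo-

oo-oo-o---
--oo-o-o--
o-o-o-o-o-
-o-o-o-o-o
o-o-o-o-oo
-o-o-o-oo-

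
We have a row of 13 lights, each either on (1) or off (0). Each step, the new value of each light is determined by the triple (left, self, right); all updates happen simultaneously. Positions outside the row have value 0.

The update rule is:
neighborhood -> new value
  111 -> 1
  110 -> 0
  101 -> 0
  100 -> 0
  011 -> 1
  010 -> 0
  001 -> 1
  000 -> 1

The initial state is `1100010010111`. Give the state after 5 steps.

1001100100110
0011001001100
1110010011001
1100100110010
1001001100100

1001001100100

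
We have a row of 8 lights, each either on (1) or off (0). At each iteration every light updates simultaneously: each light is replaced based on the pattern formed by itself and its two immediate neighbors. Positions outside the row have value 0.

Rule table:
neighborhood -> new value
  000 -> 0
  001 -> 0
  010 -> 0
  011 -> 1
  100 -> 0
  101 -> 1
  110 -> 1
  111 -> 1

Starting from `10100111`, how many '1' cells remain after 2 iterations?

iteration 1: 01000111
iteration 2: 00000111
count of 1: 3

3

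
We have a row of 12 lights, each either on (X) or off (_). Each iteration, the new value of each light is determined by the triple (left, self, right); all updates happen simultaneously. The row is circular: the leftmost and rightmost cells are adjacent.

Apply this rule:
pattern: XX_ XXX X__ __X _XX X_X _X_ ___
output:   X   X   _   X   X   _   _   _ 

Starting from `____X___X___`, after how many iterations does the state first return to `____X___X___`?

12

___X___X____
__X___X_____
_X___X______
X___X_______
___X_______X
__X_______X_
_X_______X__
X_______X___
_______X___X
______X___X_
_____X___X__
____X___X___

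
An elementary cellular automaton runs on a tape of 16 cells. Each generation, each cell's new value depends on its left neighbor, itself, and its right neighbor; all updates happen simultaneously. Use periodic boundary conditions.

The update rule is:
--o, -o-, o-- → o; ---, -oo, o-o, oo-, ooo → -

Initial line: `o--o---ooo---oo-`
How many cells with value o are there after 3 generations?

3

ooooo-o---o-o---
------oo-oo-oo-o
o----o---------o
count of o: 3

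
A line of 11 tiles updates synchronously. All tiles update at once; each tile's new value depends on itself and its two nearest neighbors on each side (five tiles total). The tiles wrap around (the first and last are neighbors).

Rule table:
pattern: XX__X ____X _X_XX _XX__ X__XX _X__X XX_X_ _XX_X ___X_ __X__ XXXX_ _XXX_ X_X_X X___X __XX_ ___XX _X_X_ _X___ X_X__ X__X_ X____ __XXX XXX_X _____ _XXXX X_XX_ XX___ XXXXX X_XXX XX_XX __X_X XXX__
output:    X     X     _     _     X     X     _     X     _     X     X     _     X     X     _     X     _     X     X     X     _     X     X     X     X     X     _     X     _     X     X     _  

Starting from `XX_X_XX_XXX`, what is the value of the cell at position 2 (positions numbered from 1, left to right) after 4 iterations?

X

iteration 1: XX_X_XXX_XX
iteration 2: XX_X___XX_X
iteration 3: _X_XXXX_XX_
iteration 4: XX__XXXXX_X
position 2 holds X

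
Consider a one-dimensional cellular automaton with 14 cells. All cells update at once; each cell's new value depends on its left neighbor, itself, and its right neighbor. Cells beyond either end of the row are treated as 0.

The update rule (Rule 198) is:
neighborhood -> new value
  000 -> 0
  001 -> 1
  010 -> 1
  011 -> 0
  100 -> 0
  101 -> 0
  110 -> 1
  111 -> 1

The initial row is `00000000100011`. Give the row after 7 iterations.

01101010100101

00000001100101
00000010101101
00000110100101
00001010101101
00011010100101
00101010101101
01101010100101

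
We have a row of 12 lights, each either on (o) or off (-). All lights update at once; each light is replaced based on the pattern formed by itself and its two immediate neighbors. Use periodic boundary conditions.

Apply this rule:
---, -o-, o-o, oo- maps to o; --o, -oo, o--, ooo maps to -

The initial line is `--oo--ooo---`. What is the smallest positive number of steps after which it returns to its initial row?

12

o--o----o-oo
o--o-oo-oo--
o--oo-oo-o--
o---oo-ooo--
o-o--oo--o--
ooo---o--o--
--o-o-o--o--
o-ooooo--o-o
oo----o--oo-
-o-oo-o---oo
ooo-ooo-o--o
--oo--ooo---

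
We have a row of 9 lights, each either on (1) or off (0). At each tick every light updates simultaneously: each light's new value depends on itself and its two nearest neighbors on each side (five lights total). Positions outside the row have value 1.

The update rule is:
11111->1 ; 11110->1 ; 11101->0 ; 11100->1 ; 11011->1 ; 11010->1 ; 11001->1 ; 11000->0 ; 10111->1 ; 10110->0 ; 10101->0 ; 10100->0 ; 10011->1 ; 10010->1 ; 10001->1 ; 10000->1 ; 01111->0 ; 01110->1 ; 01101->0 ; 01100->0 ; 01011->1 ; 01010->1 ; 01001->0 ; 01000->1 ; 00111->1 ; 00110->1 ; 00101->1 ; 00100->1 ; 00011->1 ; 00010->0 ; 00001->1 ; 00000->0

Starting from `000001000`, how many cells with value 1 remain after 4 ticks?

5

010101111
101011011
010100110
101001101
count of 1: 5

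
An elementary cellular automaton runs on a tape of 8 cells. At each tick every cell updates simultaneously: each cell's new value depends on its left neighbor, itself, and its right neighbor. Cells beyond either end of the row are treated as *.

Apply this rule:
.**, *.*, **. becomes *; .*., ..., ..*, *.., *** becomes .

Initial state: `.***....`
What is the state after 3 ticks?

***.....

**.*....
.**.....
***.....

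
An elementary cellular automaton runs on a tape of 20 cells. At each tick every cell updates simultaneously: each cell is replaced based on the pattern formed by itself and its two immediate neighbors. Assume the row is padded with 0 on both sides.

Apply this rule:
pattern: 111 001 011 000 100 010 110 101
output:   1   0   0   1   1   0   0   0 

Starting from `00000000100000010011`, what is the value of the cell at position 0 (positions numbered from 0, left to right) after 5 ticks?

0

11111110011111001000
01111101001110100111
00111000100100010010
10010110010011001001
01000001001000100100
position 0 holds 0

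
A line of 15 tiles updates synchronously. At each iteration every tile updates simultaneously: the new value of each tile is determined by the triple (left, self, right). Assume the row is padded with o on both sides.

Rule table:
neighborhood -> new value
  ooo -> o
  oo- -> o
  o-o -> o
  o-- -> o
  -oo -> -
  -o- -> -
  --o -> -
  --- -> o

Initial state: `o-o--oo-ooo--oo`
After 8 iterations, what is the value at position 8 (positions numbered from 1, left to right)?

o

iteration 1: oo-o--oo-ooo--o
iteration 2: ooo-o--oo-ooo--
iteration 3: oooo-o--oo-ooo-
iteration 4: ooooo-o--oo-ooo
iteration 5: oooooo-o--oo-oo
iteration 6: ooooooo-o--oo-o
iteration 7: oooooooo-o--oo-
iteration 8: ooooooooo-o--oo
position 8 holds o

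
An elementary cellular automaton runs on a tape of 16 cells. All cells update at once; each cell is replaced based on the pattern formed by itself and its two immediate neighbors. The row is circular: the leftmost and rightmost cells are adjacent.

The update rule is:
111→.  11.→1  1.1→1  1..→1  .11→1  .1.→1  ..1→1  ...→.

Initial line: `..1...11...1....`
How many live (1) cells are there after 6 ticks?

10

tick 1: .111.1111.111...
tick 2: 11.111..111.11..
tick 3: 1111.1111.111111
tick 4: ...111..111.....
tick 5: ..11.1111.11....
tick 6: .11111..11111...
count of 1: 10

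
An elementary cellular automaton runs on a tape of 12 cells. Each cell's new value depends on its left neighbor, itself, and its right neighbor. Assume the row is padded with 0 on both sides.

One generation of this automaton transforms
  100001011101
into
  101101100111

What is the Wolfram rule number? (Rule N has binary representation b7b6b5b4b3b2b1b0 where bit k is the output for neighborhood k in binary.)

position 8: 111 → 0  (bit 7 = 0)
position 9: 110 → 1  (bit 6 = 1)
position 6: 101 → 1  (bit 5 = 1)
position 1: 100 → 0  (bit 4 = 0)
position 7: 011 → 0  (bit 3 = 0)
position 0: 010 → 1  (bit 2 = 1)
position 4: 001 → 0  (bit 1 = 0)
position 2: 000 → 1  (bit 0 = 1)
bits b7..b0 = 01100101 = 101

101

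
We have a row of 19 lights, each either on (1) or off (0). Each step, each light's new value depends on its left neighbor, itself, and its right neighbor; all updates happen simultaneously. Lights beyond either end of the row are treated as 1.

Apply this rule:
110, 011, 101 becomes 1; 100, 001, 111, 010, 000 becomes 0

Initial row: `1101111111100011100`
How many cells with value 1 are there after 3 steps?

2

0111000000100010100
1101000000000001000
0110000000000000000
count of 1: 2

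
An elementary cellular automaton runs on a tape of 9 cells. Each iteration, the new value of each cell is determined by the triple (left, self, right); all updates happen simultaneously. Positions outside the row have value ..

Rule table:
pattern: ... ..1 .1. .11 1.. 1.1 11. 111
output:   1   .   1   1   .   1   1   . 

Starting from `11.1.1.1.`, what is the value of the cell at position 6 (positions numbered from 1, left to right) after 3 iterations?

11111111.
1......1.
1.1111.1.
position 6 holds 1

1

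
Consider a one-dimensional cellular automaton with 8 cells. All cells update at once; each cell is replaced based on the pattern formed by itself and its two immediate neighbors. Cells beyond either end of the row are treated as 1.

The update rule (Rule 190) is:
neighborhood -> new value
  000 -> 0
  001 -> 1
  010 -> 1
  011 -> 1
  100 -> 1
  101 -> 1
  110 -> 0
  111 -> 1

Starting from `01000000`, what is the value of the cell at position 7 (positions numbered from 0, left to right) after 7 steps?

1

step 1: 11100001
step 2: 11010011
step 3: 10111111
step 4: 01111111
step 5: 11111111
step 6: 11111111  (fixed point — unchanged through step 7)
position 7 holds 1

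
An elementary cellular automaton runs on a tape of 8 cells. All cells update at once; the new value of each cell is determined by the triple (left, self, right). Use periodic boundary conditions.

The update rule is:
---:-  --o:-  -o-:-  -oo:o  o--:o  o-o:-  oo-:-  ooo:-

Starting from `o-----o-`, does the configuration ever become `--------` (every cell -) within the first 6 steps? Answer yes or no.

no

-o------
--o-----
---o----
----o---
-----o--
------o-
step 6 is ------o-, still not uniform -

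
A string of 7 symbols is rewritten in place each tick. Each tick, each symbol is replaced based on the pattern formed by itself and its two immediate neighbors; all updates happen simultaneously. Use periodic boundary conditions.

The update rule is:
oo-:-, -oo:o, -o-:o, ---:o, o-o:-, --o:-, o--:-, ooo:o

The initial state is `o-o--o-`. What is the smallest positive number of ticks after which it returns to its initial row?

o-o--o-

1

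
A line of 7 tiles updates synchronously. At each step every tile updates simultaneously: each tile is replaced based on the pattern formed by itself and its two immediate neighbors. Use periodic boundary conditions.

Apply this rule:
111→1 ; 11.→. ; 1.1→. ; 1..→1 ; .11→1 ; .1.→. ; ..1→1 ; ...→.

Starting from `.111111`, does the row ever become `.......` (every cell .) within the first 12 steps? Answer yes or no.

no

.11111.
11111.1
1111..1
111.111
11..111
1.11111
..11111
111111.
11111..
1111.11
111..11
11.1111
step 12 is 11.1111, still not uniform .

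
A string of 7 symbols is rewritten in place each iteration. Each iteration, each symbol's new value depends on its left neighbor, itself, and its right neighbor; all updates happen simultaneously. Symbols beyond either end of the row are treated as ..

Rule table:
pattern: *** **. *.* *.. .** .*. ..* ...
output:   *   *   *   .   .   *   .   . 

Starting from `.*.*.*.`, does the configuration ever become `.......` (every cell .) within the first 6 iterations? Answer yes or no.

.*****.
..****.
...***.
....**.
.....*.
.....*.
iteration 6 is .....*., still not uniform .

no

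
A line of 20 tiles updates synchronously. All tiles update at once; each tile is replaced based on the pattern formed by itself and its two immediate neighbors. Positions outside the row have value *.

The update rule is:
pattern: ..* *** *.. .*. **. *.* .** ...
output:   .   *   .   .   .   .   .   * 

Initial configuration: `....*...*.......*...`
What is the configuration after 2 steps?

....*...*..***..*...

step 1: .**...*...*****...*.
step 2: ....*...*..***..*...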